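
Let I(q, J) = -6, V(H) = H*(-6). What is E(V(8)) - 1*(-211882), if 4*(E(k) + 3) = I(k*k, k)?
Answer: 423755/2 ≈ 2.1188e+5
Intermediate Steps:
V(H) = -6*H
E(k) = -9/2 (E(k) = -3 + (¼)*(-6) = -3 - 3/2 = -9/2)
E(V(8)) - 1*(-211882) = -9/2 - 1*(-211882) = -9/2 + 211882 = 423755/2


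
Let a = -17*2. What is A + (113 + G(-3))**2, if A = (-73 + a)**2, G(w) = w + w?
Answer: 22898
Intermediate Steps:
a = -34
G(w) = 2*w
A = 11449 (A = (-73 - 34)**2 = (-107)**2 = 11449)
A + (113 + G(-3))**2 = 11449 + (113 + 2*(-3))**2 = 11449 + (113 - 6)**2 = 11449 + 107**2 = 11449 + 11449 = 22898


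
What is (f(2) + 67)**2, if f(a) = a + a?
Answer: 5041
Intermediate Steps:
f(a) = 2*a
(f(2) + 67)**2 = (2*2 + 67)**2 = (4 + 67)**2 = 71**2 = 5041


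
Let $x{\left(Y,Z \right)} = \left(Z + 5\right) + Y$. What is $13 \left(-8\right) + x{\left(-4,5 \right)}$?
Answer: $-98$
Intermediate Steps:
$x{\left(Y,Z \right)} = 5 + Y + Z$ ($x{\left(Y,Z \right)} = \left(5 + Z\right) + Y = 5 + Y + Z$)
$13 \left(-8\right) + x{\left(-4,5 \right)} = 13 \left(-8\right) + \left(5 - 4 + 5\right) = -104 + 6 = -98$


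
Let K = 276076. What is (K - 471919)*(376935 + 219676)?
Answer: -116842088073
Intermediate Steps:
(K - 471919)*(376935 + 219676) = (276076 - 471919)*(376935 + 219676) = -195843*596611 = -116842088073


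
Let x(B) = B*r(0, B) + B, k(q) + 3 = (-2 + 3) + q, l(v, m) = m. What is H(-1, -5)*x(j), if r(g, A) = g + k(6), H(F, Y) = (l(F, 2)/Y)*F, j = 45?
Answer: 90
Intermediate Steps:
H(F, Y) = 2*F/Y (H(F, Y) = (2/Y)*F = 2*F/Y)
k(q) = -2 + q (k(q) = -3 + ((-2 + 3) + q) = -3 + (1 + q) = -2 + q)
r(g, A) = 4 + g (r(g, A) = g + (-2 + 6) = g + 4 = 4 + g)
x(B) = 5*B (x(B) = B*(4 + 0) + B = B*4 + B = 4*B + B = 5*B)
H(-1, -5)*x(j) = (2*(-1)/(-5))*(5*45) = (2*(-1)*(-⅕))*225 = (⅖)*225 = 90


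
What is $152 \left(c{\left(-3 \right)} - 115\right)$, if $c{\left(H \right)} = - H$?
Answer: $-17024$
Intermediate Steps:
$152 \left(c{\left(-3 \right)} - 115\right) = 152 \left(\left(-1\right) \left(-3\right) - 115\right) = 152 \left(3 - 115\right) = 152 \left(-112\right) = -17024$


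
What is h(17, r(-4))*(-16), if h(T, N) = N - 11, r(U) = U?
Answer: 240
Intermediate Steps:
h(T, N) = -11 + N
h(17, r(-4))*(-16) = (-11 - 4)*(-16) = -15*(-16) = 240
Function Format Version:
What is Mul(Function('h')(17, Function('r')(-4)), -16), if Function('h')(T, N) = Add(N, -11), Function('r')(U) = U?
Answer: 240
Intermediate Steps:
Function('h')(T, N) = Add(-11, N)
Mul(Function('h')(17, Function('r')(-4)), -16) = Mul(Add(-11, -4), -16) = Mul(-15, -16) = 240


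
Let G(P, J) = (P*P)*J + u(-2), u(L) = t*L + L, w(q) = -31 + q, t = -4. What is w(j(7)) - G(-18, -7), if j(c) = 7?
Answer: 2238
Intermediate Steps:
u(L) = -3*L (u(L) = -4*L + L = -3*L)
G(P, J) = 6 + J*P² (G(P, J) = (P*P)*J - 3*(-2) = P²*J + 6 = J*P² + 6 = 6 + J*P²)
w(j(7)) - G(-18, -7) = (-31 + 7) - (6 - 7*(-18)²) = -24 - (6 - 7*324) = -24 - (6 - 2268) = -24 - 1*(-2262) = -24 + 2262 = 2238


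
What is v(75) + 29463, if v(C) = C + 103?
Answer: 29641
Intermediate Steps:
v(C) = 103 + C
v(75) + 29463 = (103 + 75) + 29463 = 178 + 29463 = 29641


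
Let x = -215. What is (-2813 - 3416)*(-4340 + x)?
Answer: 28373095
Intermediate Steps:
(-2813 - 3416)*(-4340 + x) = (-2813 - 3416)*(-4340 - 215) = -6229*(-4555) = 28373095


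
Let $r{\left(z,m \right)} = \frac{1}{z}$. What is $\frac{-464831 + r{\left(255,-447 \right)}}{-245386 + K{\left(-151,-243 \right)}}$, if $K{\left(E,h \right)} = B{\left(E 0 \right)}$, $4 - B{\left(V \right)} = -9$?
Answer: $\frac{118531904}{62570115} \approx 1.8944$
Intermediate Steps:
$B{\left(V \right)} = 13$ ($B{\left(V \right)} = 4 - -9 = 4 + 9 = 13$)
$K{\left(E,h \right)} = 13$
$\frac{-464831 + r{\left(255,-447 \right)}}{-245386 + K{\left(-151,-243 \right)}} = \frac{-464831 + \frac{1}{255}}{-245386 + 13} = \frac{-464831 + \frac{1}{255}}{-245373} = \left(- \frac{118531904}{255}\right) \left(- \frac{1}{245373}\right) = \frac{118531904}{62570115}$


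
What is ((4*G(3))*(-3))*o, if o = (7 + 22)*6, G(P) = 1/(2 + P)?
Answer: -2088/5 ≈ -417.60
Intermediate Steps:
o = 174 (o = 29*6 = 174)
((4*G(3))*(-3))*o = ((4/(2 + 3))*(-3))*174 = ((4/5)*(-3))*174 = -12/5*174 = -2088/5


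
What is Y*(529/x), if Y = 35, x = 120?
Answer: 3703/24 ≈ 154.29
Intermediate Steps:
Y*(529/x) = 35*(529/120) = 3703/24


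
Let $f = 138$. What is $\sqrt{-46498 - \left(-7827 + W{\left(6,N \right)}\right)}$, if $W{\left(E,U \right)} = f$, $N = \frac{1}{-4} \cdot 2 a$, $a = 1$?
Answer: $197 i \approx 197.0 i$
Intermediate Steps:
$N = - \frac{1}{2}$ ($N = \frac{1}{-4} \cdot 2 \cdot 1 = \left(- \frac{1}{4}\right) 2 \cdot 1 = \left(- \frac{1}{2}\right) 1 = - \frac{1}{2} \approx -0.5$)
$W{\left(E,U \right)} = 138$
$\sqrt{-46498 - \left(-7827 + W{\left(6,N \right)}\right)} = \sqrt{-46498 + \left(7827 - 138\right)} = \sqrt{-46498 + 7689} = \sqrt{-38809} = 197 i$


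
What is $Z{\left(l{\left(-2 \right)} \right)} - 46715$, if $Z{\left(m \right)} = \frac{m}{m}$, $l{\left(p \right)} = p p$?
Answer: $-46714$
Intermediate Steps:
$l{\left(p \right)} = p^{2}$
$Z{\left(m \right)} = 1$
$Z{\left(l{\left(-2 \right)} \right)} - 46715 = 1 - 46715 = -46714$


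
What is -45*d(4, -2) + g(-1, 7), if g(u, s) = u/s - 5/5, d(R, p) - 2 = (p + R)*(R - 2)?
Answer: -1898/7 ≈ -271.14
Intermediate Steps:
d(R, p) = 2 + (-2 + R)*(R + p) (d(R, p) = 2 + (p + R)*(R - 2) = 2 + (R + p)*(-2 + R) = 2 + (-2 + R)*(R + p))
g(u, s) = -1 + u/s (g(u, s) = u/s - 5*1/5 = u/s - 1 = -1 + u/s)
-45*d(4, -2) + g(-1, 7) = -45*(2 + 4**2 - 2*4 - 2*(-2) + 4*(-2)) + (-1 - 1*7)/7 = -45*(2 + 16 - 8 + 4 - 8) + (-1 - 7)/7 = -45*6 + (1/7)*(-8) = -270 - 8/7 = -1898/7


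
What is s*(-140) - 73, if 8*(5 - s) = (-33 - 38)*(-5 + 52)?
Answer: -118341/2 ≈ -59171.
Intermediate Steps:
s = 3377/8 (s = 5 - (-33 - 38)*(-5 + 52)/8 = 5 - (-71)*47/8 = 5 - ⅛*(-3337) = 5 + 3337/8 = 3377/8 ≈ 422.13)
s*(-140) - 73 = (3377/8)*(-140) - 73 = -118195/2 - 73 = -118341/2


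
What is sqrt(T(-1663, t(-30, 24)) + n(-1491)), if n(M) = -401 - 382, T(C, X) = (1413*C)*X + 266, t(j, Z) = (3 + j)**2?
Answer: 2*I*sqrt(428254642) ≈ 41389.0*I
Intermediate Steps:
T(C, X) = 266 + 1413*C*X (T(C, X) = 1413*C*X + 266 = 266 + 1413*C*X)
n(M) = -783
sqrt(T(-1663, t(-30, 24)) + n(-1491)) = sqrt((266 + 1413*(-1663)*(3 - 30)**2) - 783) = sqrt((266 + 1413*(-1663)*(-27)**2) - 783) = sqrt((266 + 1413*(-1663)*729) - 783) = sqrt((266 - 1713018051) - 783) = sqrt(-1713017785 - 783) = sqrt(-1713018568) = 2*I*sqrt(428254642)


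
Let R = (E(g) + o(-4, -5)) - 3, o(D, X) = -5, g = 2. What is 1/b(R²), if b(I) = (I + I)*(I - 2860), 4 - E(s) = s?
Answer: -1/203328 ≈ -4.9182e-6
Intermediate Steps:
E(s) = 4 - s
R = -6 (R = ((4 - 1*2) - 5) - 3 = ((4 - 2) - 5) - 3 = (2 - 5) - 3 = -3 - 3 = -6)
b(I) = 2*I*(-2860 + I) (b(I) = (2*I)*(-2860 + I) = 2*I*(-2860 + I))
1/b(R²) = 1/(2*(-6)²*(-2860 + (-6)²)) = 1/(2*36*(-2860 + 36)) = 1/(2*36*(-2824)) = 1/(-203328) = -1/203328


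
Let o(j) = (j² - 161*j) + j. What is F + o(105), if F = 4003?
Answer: -1772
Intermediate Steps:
o(j) = j² - 160*j
F + o(105) = 4003 + 105*(-160 + 105) = 4003 + 105*(-55) = 4003 - 5775 = -1772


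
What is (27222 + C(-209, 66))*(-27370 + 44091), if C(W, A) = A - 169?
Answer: 453456799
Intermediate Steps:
C(W, A) = -169 + A
(27222 + C(-209, 66))*(-27370 + 44091) = (27222 + (-169 + 66))*(-27370 + 44091) = (27222 - 103)*16721 = 27119*16721 = 453456799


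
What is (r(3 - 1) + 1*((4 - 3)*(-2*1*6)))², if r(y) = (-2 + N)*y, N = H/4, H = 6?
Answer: 169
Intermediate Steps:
N = 3/2 (N = 6/4 = 6*(¼) = 3/2 ≈ 1.5000)
r(y) = -y/2 (r(y) = (-2 + 3/2)*y = -y/2)
(r(3 - 1) + 1*((4 - 3)*(-2*1*6)))² = (-(3 - 1)/2 + 1*((4 - 3)*(-2*1*6)))² = (-½*2 + 1*(1*(-2*6)))² = (-1 + 1*(1*(-12)))² = (-1 + 1*(-12))² = (-1 - 12)² = (-13)² = 169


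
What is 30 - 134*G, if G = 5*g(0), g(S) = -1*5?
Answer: 3380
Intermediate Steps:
g(S) = -5
G = -25 (G = 5*(-5) = -25)
30 - 134*G = 30 - 134*(-25) = 30 + 3350 = 3380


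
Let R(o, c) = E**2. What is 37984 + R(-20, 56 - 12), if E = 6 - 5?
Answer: 37985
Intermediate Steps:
E = 1
R(o, c) = 1 (R(o, c) = 1**2 = 1)
37984 + R(-20, 56 - 12) = 37984 + 1 = 37985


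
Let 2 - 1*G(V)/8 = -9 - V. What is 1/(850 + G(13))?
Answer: 1/1042 ≈ 0.00095969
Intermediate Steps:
G(V) = 88 + 8*V (G(V) = 16 - 8*(-9 - V) = 16 + (72 + 8*V) = 88 + 8*V)
1/(850 + G(13)) = 1/(850 + (88 + 8*13)) = 1/(850 + (88 + 104)) = 1/(850 + 192) = 1/1042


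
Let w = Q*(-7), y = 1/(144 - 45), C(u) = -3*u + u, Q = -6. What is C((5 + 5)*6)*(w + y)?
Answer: -166360/33 ≈ -5041.2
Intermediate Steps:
C(u) = -2*u
y = 1/99 ≈ 0.010101
w = 42 (w = -6*(-7) = 42)
C((5 + 5)*6)*(w + y) = (-2*(5 + 5)*6)*(42 + 1/99) = -20*6*(4159/99) = -2*60*(4159/99) = -120*4159/99 = -166360/33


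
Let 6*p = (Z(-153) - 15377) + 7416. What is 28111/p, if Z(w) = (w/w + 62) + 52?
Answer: -84333/3923 ≈ -21.497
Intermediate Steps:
Z(w) = 115 (Z(w) = (1 + 62) + 52 = 63 + 52 = 115)
p = -3923/3 (p = ((115 - 15377) + 7416)/6 = (-15262 + 7416)/6 = (⅙)*(-7846) = -3923/3 ≈ -1307.7)
28111/p = 28111/(-3923/3) = 28111*(-3/3923) = -84333/3923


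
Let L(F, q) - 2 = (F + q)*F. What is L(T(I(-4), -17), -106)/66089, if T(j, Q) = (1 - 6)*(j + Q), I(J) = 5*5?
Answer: 5842/66089 ≈ 0.088396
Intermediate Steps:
I(J) = 25
T(j, Q) = -5*Q - 5*j (T(j, Q) = -5*(Q + j) = -5*Q - 5*j)
L(F, q) = 2 + F*(F + q) (L(F, q) = 2 + (F + q)*F = 2 + F*(F + q))
L(T(I(-4), -17), -106)/66089 = (2 + (-5*(-17) - 5*25)**2 + (-5*(-17) - 5*25)*(-106))/66089 = (2 + (85 - 125)**2 + (85 - 125)*(-106))*(1/66089) = (2 + (-40)**2 - 40*(-106))*(1/66089) = (2 + 1600 + 4240)*(1/66089) = 5842*(1/66089) = 5842/66089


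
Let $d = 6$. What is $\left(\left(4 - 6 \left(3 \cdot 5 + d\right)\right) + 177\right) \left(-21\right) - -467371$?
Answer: $466216$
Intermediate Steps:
$\left(\left(4 - 6 \left(3 \cdot 5 + d\right)\right) + 177\right) \left(-21\right) - -467371 = \left(\left(4 - 6 \left(3 \cdot 5 + 6\right)\right) + 177\right) \left(-21\right) - -467371 = \left(\left(4 - 6 \left(15 + 6\right)\right) + 177\right) \left(-21\right) + 467371 = \left(\left(4 - 126\right) + 177\right) \left(-21\right) + 467371 = \left(-122 + 177\right) \left(-21\right) + 467371 = 55 \left(-21\right) + 467371 = -1155 + 467371 = 466216$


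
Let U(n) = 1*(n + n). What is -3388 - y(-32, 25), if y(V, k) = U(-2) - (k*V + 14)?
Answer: -4170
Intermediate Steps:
U(n) = 2*n (U(n) = 1*(2*n) = 2*n)
y(V, k) = -18 - V*k (y(V, k) = 2*(-2) - (k*V + 14) = -4 - (V*k + 14) = -4 - (14 + V*k) = -4 + (-14 - V*k) = -18 - V*k)
-3388 - y(-32, 25) = -3388 - (-18 - 1*(-32)*25) = -3388 - (-18 + 800) = -3388 - 1*782 = -3388 - 782 = -4170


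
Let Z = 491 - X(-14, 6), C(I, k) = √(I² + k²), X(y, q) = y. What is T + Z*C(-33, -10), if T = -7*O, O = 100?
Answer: -700 + 505*√1189 ≈ 16713.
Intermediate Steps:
Z = 505 (Z = 491 - 1*(-14) = 491 + 14 = 505)
T = -700 (T = -7*100 = -700)
T + Z*C(-33, -10) = -700 + 505*√((-33)² + (-10)²) = -700 + 505*√(1089 + 100) = -700 + 505*√1189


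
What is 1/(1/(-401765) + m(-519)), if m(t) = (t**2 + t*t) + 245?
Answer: 401765/216538076754 ≈ 1.8554e-6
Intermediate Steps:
m(t) = 245 + 2*t**2 (m(t) = (t**2 + t**2) + 245 = 2*t**2 + 245 = 245 + 2*t**2)
1/(1/(-401765) + m(-519)) = 1/(1/(-401765) + (245 + 2*(-519)**2)) = 1/(-1/401765 + (245 + 2*269361)) = 1/(-1/401765 + (245 + 538722)) = 1/(-1/401765 + 538967) = 1/(216538076754/401765) = 401765/216538076754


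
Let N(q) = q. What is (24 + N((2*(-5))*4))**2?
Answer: 256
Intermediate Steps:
(24 + N((2*(-5))*4))**2 = (24 + (2*(-5))*4)**2 = (24 - 10*4)**2 = (24 - 40)**2 = (-16)**2 = 256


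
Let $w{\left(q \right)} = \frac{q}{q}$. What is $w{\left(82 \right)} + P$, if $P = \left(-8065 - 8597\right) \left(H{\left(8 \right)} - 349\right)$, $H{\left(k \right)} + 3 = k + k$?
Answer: $5598433$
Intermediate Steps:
$H{\left(k \right)} = -3 + 2 k$ ($H{\left(k \right)} = -3 + \left(k + k\right) = -3 + 2 k$)
$w{\left(q \right)} = 1$
$P = 5598432$ ($P = \left(-8065 - 8597\right) \left(\left(-3 + 2 \cdot 8\right) - 349\right) = - 16662 \left(\left(-3 + 16\right) - 349\right) = - 16662 \left(13 - 349\right) = \left(-16662\right) \left(-336\right) = 5598432$)
$w{\left(82 \right)} + P = 1 + 5598432 = 5598433$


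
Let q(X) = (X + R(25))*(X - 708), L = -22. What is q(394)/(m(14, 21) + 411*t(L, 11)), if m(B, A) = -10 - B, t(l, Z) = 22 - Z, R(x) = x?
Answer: -131566/4497 ≈ -29.256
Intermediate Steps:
q(X) = (-708 + X)*(25 + X) (q(X) = (X + 25)*(X - 708) = (25 + X)*(-708 + X) = (-708 + X)*(25 + X))
q(394)/(m(14, 21) + 411*t(L, 11)) = (-17700 + 394² - 683*394)/((-10 - 1*14) + 411*(22 - 1*11)) = (-17700 + 155236 - 269102)/((-10 - 14) + 411*(22 - 11)) = -131566/(-24 + 411*11) = -131566/(-24 + 4521) = -131566/4497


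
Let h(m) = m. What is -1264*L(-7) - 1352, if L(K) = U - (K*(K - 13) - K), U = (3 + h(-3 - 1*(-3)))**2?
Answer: 173080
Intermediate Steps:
U = 9 (U = (3 + (-3 - 1*(-3)))**2 = (3 + (-3 + 3))**2 = (3 + 0)**2 = 3**2 = 9)
L(K) = 9 + K - K*(-13 + K) (L(K) = 9 - (K*(K - 13) - K) = 9 - (K*(-13 + K) - K) = 9 - (-K + K*(-13 + K)) = 9 + (K - K*(-13 + K)) = 9 + K - K*(-13 + K))
-1264*L(-7) - 1352 = -1264*(9 - 1*(-7)**2 + 14*(-7)) - 1352 = -1264*(9 - 1*49 - 98) - 1352 = -1264*(9 - 49 - 98) - 1352 = -1264*(-138) - 1352 = 174432 - 1352 = 173080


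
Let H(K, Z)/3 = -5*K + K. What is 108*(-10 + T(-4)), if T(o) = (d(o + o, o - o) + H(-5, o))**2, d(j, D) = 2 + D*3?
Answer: 414072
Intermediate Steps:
H(K, Z) = -12*K (H(K, Z) = 3*(-5*K + K) = 3*(-4*K) = -12*K)
d(j, D) = 2 + 3*D
T(o) = 3844 (T(o) = ((2 + 3*(o - o)) - 12*(-5))**2 = ((2 + 3*0) + 60)**2 = ((2 + 0) + 60)**2 = (2 + 60)**2 = 62**2 = 3844)
108*(-10 + T(-4)) = 108*(-10 + 3844) = 108*3834 = 414072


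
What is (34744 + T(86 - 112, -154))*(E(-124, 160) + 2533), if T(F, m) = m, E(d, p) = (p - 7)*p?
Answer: 934379670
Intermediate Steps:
E(d, p) = p*(-7 + p) (E(d, p) = (-7 + p)*p = p*(-7 + p))
(34744 + T(86 - 112, -154))*(E(-124, 160) + 2533) = (34744 - 154)*(160*(-7 + 160) + 2533) = 34590*(160*153 + 2533) = 34590*(24480 + 2533) = 34590*27013 = 934379670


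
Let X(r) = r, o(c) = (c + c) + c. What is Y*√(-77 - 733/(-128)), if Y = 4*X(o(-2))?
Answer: -3*I*√18246/2 ≈ -202.62*I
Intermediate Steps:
o(c) = 3*c (o(c) = 2*c + c = 3*c)
Y = -24 (Y = 4*(3*(-2)) = 4*(-6) = -24)
Y*√(-77 - 733/(-128)) = -24*√(-77 - 733/(-128)) = -24*√(-77 - 733*(-1/128)) = -24*√(-77 + 733/128) = -3*I*√18246/2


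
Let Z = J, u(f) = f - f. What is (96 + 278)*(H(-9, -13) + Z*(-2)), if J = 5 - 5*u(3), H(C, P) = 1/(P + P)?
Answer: -48807/13 ≈ -3754.4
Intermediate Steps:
u(f) = 0
H(C, P) = 1/(2*P)
J = 5 (J = 5 - 5*0 = 5 + 0 = 5)
Z = 5
(96 + 278)*(H(-9, -13) + Z*(-2)) = (96 + 278)*((½)/(-13) + 5*(-2)) = 374*((½)*(-1/13) - 10) = 374*(-1/26 - 10) = 374*(-261/26) = -48807/13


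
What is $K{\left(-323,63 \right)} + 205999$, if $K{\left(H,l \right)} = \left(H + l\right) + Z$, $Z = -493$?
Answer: $205246$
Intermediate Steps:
$K{\left(H,l \right)} = -493 + H + l$ ($K{\left(H,l \right)} = \left(H + l\right) - 493 = -493 + H + l$)
$K{\left(-323,63 \right)} + 205999 = \left(-493 - 323 + 63\right) + 205999 = -753 + 205999 = 205246$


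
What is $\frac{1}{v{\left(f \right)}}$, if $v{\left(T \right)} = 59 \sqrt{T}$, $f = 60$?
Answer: $\frac{\sqrt{15}}{1770} \approx 0.0021881$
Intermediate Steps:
$\frac{1}{v{\left(f \right)}} = \frac{1}{59 \sqrt{60}} = \frac{1}{59 \cdot 2 \sqrt{15}} = \frac{1}{118 \sqrt{15}} = \frac{\sqrt{15}}{1770}$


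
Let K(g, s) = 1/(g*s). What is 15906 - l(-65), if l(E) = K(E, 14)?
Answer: 14474461/910 ≈ 15906.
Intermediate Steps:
K(g, s) = 1/(g*s)
l(E) = 1/(14*E) (l(E) = 1/(E*14) = (1/14)/E = 1/(14*E))
15906 - l(-65) = 15906 - 1/(14*(-65)) = 15906 - (-1)/(14*65) = 15906 - 1*(-1/910) = 15906 + 1/910 = 14474461/910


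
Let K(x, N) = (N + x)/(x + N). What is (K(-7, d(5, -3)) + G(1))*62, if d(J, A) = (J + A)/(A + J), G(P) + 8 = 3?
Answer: -248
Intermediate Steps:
G(P) = -5 (G(P) = -8 + 3 = -5)
d(J, A) = 1 (d(J, A) = (A + J)/(A + J) = 1)
K(x, N) = 1 (K(x, N) = (N + x)/(N + x) = 1)
(K(-7, d(5, -3)) + G(1))*62 = (1 - 5)*62 = -4*62 = -248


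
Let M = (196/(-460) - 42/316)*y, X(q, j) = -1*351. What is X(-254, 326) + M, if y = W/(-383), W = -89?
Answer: -2443551583/6959110 ≈ -351.13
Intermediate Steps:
y = 89/383 (y = -89/(-383) = -89*(-1/383) = 89/383 ≈ 0.23238)
X(q, j) = -351
M = -903973/6959110 (M = (196/(-460) - 42/316)*(89/383) = (196*(-1/460) - 42*1/316)*(89/383) = (-49/115 - 21/158)*(89/383) = -10157/18170*89/383 = -903973/6959110 ≈ -0.12990)
X(-254, 326) + M = -351 - 903973/6959110 = -2443551583/6959110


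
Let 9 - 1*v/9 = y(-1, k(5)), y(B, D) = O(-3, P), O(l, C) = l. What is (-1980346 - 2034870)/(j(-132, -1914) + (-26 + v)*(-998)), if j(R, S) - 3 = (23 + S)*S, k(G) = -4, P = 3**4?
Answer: -4015216/3537541 ≈ -1.1350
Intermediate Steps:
P = 81
y(B, D) = -3
v = 108 (v = 81 - 9*(-3) = 81 + 27 = 108)
j(R, S) = 3 + S*(23 + S) (j(R, S) = 3 + (23 + S)*S = 3 + S*(23 + S))
(-1980346 - 2034870)/(j(-132, -1914) + (-26 + v)*(-998)) = (-1980346 - 2034870)/((3 + (-1914)**2 + 23*(-1914)) + (-26 + 108)*(-998)) = -4015216/((3 + 3663396 - 44022) + 82*(-998)) = -4015216/(3619377 - 81836) = -4015216/3537541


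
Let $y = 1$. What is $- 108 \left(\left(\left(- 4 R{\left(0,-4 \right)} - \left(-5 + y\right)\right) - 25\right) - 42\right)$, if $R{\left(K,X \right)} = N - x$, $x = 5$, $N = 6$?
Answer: $7236$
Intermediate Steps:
$R{\left(K,X \right)} = 1$ ($R{\left(K,X \right)} = 6 - 5 = 1$)
$- 108 \left(\left(\left(- 4 R{\left(0,-4 \right)} - \left(-5 + y\right)\right) - 25\right) - 42\right) = - 108 \left(\left(\left(\left(-4\right) 1 + \left(5 - 1\right)\right) - 25\right) - 42\right) = - 108 \left(\left(\left(-4 + \left(5 - 1\right)\right) - 25\right) - 42\right) = - 108 \left(\left(\left(-4 + 4\right) - 25\right) - 42\right) = - 108 \left(\left(0 - 25\right) - 42\right) = - 108 \left(-25 - 42\right) = \left(-108\right) \left(-67\right) = 7236$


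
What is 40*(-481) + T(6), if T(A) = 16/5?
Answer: -96184/5 ≈ -19237.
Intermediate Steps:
T(A) = 16/5 (T(A) = 16*(1/5) = 16/5)
40*(-481) + T(6) = 40*(-481) + 16/5 = -19240 + 16/5 = -96184/5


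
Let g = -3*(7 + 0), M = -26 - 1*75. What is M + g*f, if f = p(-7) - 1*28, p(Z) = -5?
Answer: 592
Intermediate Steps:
f = -33 (f = -5 - 1*28 = -5 - 28 = -33)
M = -101 (M = -26 - 75 = -101)
g = -21 (g = -3*7 = -21)
M + g*f = -101 - 21*(-33) = -101 + 693 = 592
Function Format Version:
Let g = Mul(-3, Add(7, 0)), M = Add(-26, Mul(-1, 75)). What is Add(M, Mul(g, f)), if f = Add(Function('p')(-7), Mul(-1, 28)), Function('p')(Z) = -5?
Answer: 592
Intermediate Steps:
f = -33 (f = Add(-5, Mul(-1, 28)) = Add(-5, -28) = -33)
M = -101 (M = Add(-26, -75) = -101)
g = -21 (g = Mul(-3, 7) = -21)
Add(M, Mul(g, f)) = Add(-101, Mul(-21, -33)) = Add(-101, 693) = 592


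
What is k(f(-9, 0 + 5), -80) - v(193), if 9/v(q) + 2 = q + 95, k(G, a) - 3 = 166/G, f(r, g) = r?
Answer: -39835/2574 ≈ -15.476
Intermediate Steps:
k(G, a) = 3 + 166/G
v(q) = 9/(93 + q) (v(q) = 9/(-2 + (q + 95)) = 9/(-2 + (95 + q)) = 9/(93 + q))
k(f(-9, 0 + 5), -80) - v(193) = (3 + 166/(-9)) - 9/(93 + 193) = (3 + 166*(-1/9)) - 9/286 = (3 - 166/9) - 9/286 = -139/9 - 1*9/286 = -139/9 - 9/286 = -39835/2574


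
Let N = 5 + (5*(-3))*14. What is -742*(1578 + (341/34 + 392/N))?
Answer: -4101492927/3485 ≈ -1.1769e+6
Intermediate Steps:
N = -205 (N = 5 - 15*14 = 5 - 210 = -205)
-742*(1578 + (341/34 + 392/N)) = -742*(1578 + (341/34 + 392/(-205))) = -742*(1578 + (341*(1/34) + 392*(-1/205))) = -742*(1578 + (341/34 - 392/205)) = -742*(1578 + 56577/6970) = -742*11055237/6970 = -4101492927/3485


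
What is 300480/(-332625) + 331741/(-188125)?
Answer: -444995067/166866875 ≈ -2.6668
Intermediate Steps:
300480/(-332625) + 331741/(-188125) = 300480*(-1/332625) + 331741*(-1/188125) = -20032/22175 - 331741/188125 = -444995067/166866875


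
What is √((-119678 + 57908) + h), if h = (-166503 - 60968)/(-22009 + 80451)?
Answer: I*√210986712934462/58442 ≈ 248.54*I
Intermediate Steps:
h = -227471/58442 ≈ -3.8923
√((-119678 + 57908) + h) = √((-119678 + 57908) - 227471/58442) = √(-61770 - 227471/58442) = √(-3610189811/58442) = I*√210986712934462/58442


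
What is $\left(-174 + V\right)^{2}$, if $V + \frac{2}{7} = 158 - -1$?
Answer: $\frac{11449}{49} \approx 233.65$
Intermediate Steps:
$V = \frac{1111}{7}$ ($V = - \frac{2}{7} + \left(158 - -1\right) = - \frac{2}{7} + \left(158 + 1\right) = - \frac{2}{7} + 159 = \frac{1111}{7} \approx 158.71$)
$\left(-174 + V\right)^{2} = \left(-174 + \frac{1111}{7}\right)^{2} = \left(- \frac{107}{7}\right)^{2} = \frac{11449}{49}$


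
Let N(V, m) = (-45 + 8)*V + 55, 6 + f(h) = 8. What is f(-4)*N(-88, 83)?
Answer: 6622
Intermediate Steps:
f(h) = 2 (f(h) = -6 + 8 = 2)
N(V, m) = 55 - 37*V (N(V, m) = -37*V + 55 = 55 - 37*V)
f(-4)*N(-88, 83) = 2*(55 - 37*(-88)) = 2*(55 + 3256) = 2*3311 = 6622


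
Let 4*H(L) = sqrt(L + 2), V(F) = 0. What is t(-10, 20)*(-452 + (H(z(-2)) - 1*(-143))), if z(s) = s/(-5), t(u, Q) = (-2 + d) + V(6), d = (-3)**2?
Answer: -2163 + 7*sqrt(15)/10 ≈ -2160.3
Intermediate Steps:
d = 9
t(u, Q) = 7 (t(u, Q) = (-2 + 9) + 0 = 7 + 0 = 7)
z(s) = -s/5 (z(s) = s*(-1/5) = -s/5)
H(L) = sqrt(2 + L)/4 (H(L) = sqrt(L + 2)/4 = sqrt(2 + L)/4)
t(-10, 20)*(-452 + (H(z(-2)) - 1*(-143))) = 7*(-452 + (sqrt(2 - 1/5*(-2))/4 - 1*(-143))) = 7*(-452 + (sqrt(2 + 2/5)/4 + 143)) = 7*(-452 + (sqrt(12/5)/4 + 143)) = 7*(-452 + ((2*sqrt(15)/5)/4 + 143)) = 7*(-452 + (sqrt(15)/10 + 143)) = 7*(-452 + (143 + sqrt(15)/10)) = 7*(-309 + sqrt(15)/10) = -2163 + 7*sqrt(15)/10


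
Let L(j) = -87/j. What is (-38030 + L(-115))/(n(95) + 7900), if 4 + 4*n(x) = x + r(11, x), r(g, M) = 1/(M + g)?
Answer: -1854305912/386313405 ≈ -4.8000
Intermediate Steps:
n(x) = -1 + x/4 + 1/(4*(11 + x)) (n(x) = -1 + (x + 1/(x + 11))/4 = -1 + (x + 1/(11 + x))/4 = -1 + (x/4 + 1/(4*(11 + x))) = -1 + x/4 + 1/(4*(11 + x)))
(-38030 + L(-115))/(n(95) + 7900) = (-38030 - 87/(-115))/((1 + (-4 + 95)*(11 + 95))/(4*(11 + 95)) + 7900) = (-38030 - 87*(-1/115))/((¼)*(1 + 91*106)/106 + 7900) = (-38030 + 87/115)/((¼)*(1/106)*(1 + 9646) + 7900) = -4373363/(115*((¼)*(1/106)*9647 + 7900)) = -4373363/(115*(9647/424 + 7900)) = -4373363/(115*3359247/424) = -4373363/115*424/3359247 = -1854305912/386313405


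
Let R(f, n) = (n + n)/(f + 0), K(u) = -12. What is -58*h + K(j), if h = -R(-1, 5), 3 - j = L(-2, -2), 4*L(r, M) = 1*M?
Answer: -592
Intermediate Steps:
L(r, M) = M/4 (L(r, M) = (1*M)/4 = M/4)
j = 7/2 (j = 3 - (-2)/4 = 3 - 1*(-½) = 3 + ½ = 7/2 ≈ 3.5000)
R(f, n) = 2*n/f (R(f, n) = (2*n)/f = 2*n/f)
h = 10 (h = -2*5/(-1) = -2*5*(-1) = -1*(-10) = 10)
-58*h + K(j) = -58*10 - 12 = -580 - 12 = -592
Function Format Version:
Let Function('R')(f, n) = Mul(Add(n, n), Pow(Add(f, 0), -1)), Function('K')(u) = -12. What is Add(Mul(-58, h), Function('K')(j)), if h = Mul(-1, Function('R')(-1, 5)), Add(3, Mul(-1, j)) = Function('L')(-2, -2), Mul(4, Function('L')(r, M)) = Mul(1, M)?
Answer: -592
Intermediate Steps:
Function('L')(r, M) = Mul(Rational(1, 4), M) (Function('L')(r, M) = Mul(Rational(1, 4), Mul(1, M)) = Mul(Rational(1, 4), M))
j = Rational(7, 2) (j = Add(3, Mul(-1, Mul(Rational(1, 4), -2))) = Add(3, Mul(-1, Rational(-1, 2))) = Add(3, Rational(1, 2)) = Rational(7, 2) ≈ 3.5000)
Function('R')(f, n) = Mul(2, n, Pow(f, -1)) (Function('R')(f, n) = Mul(Mul(2, n), Pow(f, -1)) = Mul(2, n, Pow(f, -1)))
h = 10 (h = Mul(-1, Mul(2, 5, Pow(-1, -1))) = Mul(-1, Mul(2, 5, -1)) = Mul(-1, -10) = 10)
Add(Mul(-58, h), Function('K')(j)) = Add(Mul(-58, 10), -12) = Add(-580, -12) = -592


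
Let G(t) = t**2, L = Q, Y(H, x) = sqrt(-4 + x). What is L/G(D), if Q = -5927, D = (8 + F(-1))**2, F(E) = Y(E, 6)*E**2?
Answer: -5927/(8 + sqrt(2))**4 ≈ -0.75457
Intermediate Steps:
F(E) = sqrt(2)*E**2 (F(E) = sqrt(-4 + 6)*E**2 = sqrt(2)*E**2)
D = (8 + sqrt(2))**2 (D = (8 + sqrt(2)*(-1)**2)**2 = (8 + sqrt(2)*1)**2 = (8 + sqrt(2))**2 ≈ 88.627)
L = -5927
L/G(D) = -5927/(8 + sqrt(2))**4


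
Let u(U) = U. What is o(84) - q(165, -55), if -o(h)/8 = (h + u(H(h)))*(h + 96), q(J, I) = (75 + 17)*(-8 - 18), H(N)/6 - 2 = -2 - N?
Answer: 607192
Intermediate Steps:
H(N) = -6*N (H(N) = 12 + 6*(-2 - N) = 12 + (-12 - 6*N) = -6*N)
q(J, I) = -2392 (q(J, I) = 92*(-26) = -2392)
o(h) = 40*h*(96 + h) (o(h) = -8*(h - 6*h)*(h + 96) = -8*(-5*h)*(96 + h) = -(-40)*h*(96 + h) = 40*h*(96 + h))
o(84) - q(165, -55) = 40*84*(96 + 84) - 1*(-2392) = 40*84*180 + 2392 = 604800 + 2392 = 607192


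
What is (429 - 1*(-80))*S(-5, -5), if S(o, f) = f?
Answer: -2545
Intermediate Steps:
(429 - 1*(-80))*S(-5, -5) = (429 - 1*(-80))*(-5) = (429 + 80)*(-5) = 509*(-5) = -2545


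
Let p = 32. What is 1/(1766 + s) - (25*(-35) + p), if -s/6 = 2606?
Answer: 11692409/13870 ≈ 843.00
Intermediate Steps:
s = -15636 (s = -6*2606 = -15636)
1/(1766 + s) - (25*(-35) + p) = 1/(1766 - 15636) - (25*(-35) + 32) = 1/(-13870) - (-875 + 32) = -1/13870 - 1*(-843) = -1/13870 + 843 = 11692409/13870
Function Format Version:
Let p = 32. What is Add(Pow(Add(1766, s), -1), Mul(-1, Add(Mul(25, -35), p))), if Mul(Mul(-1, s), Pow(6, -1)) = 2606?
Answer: Rational(11692409, 13870) ≈ 843.00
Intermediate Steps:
s = -15636 (s = Mul(-6, 2606) = -15636)
Add(Pow(Add(1766, s), -1), Mul(-1, Add(Mul(25, -35), p))) = Add(Pow(Add(1766, -15636), -1), Mul(-1, Add(Mul(25, -35), 32))) = Add(Pow(-13870, -1), Mul(-1, Add(-875, 32))) = Add(Rational(-1, 13870), Mul(-1, -843)) = Add(Rational(-1, 13870), 843) = Rational(11692409, 13870)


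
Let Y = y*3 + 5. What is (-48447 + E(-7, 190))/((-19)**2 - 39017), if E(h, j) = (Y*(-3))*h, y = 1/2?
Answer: 96621/77312 ≈ 1.2498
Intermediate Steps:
y = 1/2 ≈ 0.50000
Y = 13/2 (Y = (1/2)*3 + 5 = 3/2 + 5 = 13/2 ≈ 6.5000)
E(h, j) = -39*h/2 (E(h, j) = ((13/2)*(-3))*h = -39*h/2)
(-48447 + E(-7, 190))/((-19)**2 - 39017) = (-48447 - 39/2*(-7))/((-19)**2 - 39017) = (-48447 + 273/2)/(361 - 39017) = -96621/2/(-38656) = -96621/2*(-1/38656) = 96621/77312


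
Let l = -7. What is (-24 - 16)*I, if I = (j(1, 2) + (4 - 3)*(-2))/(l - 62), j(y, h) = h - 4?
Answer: -160/69 ≈ -2.3188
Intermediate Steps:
j(y, h) = -4 + h
I = 4/69 (I = ((-4 + 2) + (4 - 3)*(-2))/(-7 - 62) = (-2 + 1*(-2))/(-69) = (-2 - 2)*(-1/69) = -4*(-1/69) = 4/69 ≈ 0.057971)
(-24 - 16)*I = (-24 - 16)*(4/69) = -40*4/69 = -160/69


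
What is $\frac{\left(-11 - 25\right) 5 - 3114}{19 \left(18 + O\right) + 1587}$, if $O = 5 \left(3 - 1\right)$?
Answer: $- \frac{3294}{2119} \approx -1.5545$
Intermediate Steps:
$O = 10$ ($O = 5 \cdot 2 = 10$)
$\frac{\left(-11 - 25\right) 5 - 3114}{19 \left(18 + O\right) + 1587} = \frac{\left(-11 - 25\right) 5 - 3114}{19 \left(18 + 10\right) + 1587} = \frac{\left(-36\right) 5 - 3114}{19 \cdot 28 + 1587} = \frac{-180 - 3114}{532 + 1587} = - \frac{3294}{2119}$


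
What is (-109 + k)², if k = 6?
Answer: 10609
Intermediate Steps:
(-109 + k)² = (-109 + 6)² = (-103)² = 10609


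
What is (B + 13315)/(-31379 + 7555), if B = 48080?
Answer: -61395/23824 ≈ -2.5770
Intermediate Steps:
(B + 13315)/(-31379 + 7555) = (48080 + 13315)/(-31379 + 7555) = 61395/(-23824) = 61395*(-1/23824) = -61395/23824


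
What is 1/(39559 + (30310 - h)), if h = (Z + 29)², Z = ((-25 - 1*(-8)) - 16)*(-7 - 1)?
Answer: -1/15980 ≈ -6.2578e-5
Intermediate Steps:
Z = 264 (Z = ((-25 + 8) - 16)*(-8) = (-17 - 16)*(-8) = -33*(-8) = 264)
h = 85849 (h = (264 + 29)² = 293² = 85849)
1/(39559 + (30310 - h)) = 1/(39559 + (30310 - 1*85849)) = 1/(39559 + (30310 - 85849)) = 1/(39559 - 55539) = 1/(-15980) = -1/15980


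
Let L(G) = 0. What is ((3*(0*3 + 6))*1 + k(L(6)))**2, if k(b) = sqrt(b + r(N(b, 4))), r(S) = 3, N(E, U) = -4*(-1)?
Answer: (18 + sqrt(3))**2 ≈ 389.35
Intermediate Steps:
N(E, U) = 4
k(b) = sqrt(3 + b) (k(b) = sqrt(b + 3) = sqrt(3 + b))
((3*(0*3 + 6))*1 + k(L(6)))**2 = ((3*(0*3 + 6))*1 + sqrt(3 + 0))**2 = ((3*(0 + 6))*1 + sqrt(3))**2 = ((3*6)*1 + sqrt(3))**2 = (18*1 + sqrt(3))**2 = (18 + sqrt(3))**2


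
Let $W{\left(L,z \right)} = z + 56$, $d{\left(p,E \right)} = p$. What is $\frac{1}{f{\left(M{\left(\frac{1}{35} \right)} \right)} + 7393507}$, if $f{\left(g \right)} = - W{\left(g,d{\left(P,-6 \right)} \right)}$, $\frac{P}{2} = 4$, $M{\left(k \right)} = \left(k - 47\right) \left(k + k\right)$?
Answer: $\frac{1}{7393443} \approx 1.3526 \cdot 10^{-7}$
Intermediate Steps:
$M{\left(k \right)} = 2 k \left(-47 + k\right)$ ($M{\left(k \right)} = \left(-47 + k\right) 2 k = 2 k \left(-47 + k\right)$)
$P = 8$ ($P = 2 \cdot 4 = 8$)
$W{\left(L,z \right)} = 56 + z$
$f{\left(g \right)} = -64$ ($f{\left(g \right)} = - (56 + 8) = \left(-1\right) 64 = -64$)
$\frac{1}{f{\left(M{\left(\frac{1}{35} \right)} \right)} + 7393507} = \frac{1}{-64 + 7393507} = \frac{1}{7393443}$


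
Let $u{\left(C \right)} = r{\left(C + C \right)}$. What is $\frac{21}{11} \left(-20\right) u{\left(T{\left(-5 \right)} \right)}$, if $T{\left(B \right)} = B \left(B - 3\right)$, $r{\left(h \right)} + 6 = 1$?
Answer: $\frac{2100}{11} \approx 190.91$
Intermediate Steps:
$r{\left(h \right)} = -5$ ($r{\left(h \right)} = -6 + 1 = -5$)
$T{\left(B \right)} = B \left(-3 + B\right)$
$u{\left(C \right)} = -5$
$\frac{21}{11} \left(-20\right) u{\left(T{\left(-5 \right)} \right)} = \frac{21}{11} \left(-20\right) \left(-5\right) = \left(- \frac{420}{11}\right) \left(-5\right) = \frac{2100}{11}$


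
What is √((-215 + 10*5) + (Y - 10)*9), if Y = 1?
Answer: I*√246 ≈ 15.684*I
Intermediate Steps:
√((-215 + 10*5) + (Y - 10)*9) = √((-215 + 10*5) + (1 - 10)*9) = √((-215 + 50) - 9*9) = √(-165 - 81) = √(-246) = I*√246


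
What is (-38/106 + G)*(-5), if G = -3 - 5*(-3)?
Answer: -3085/53 ≈ -58.208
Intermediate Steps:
G = 12 (G = -3 + 15 = 12)
(-38/106 + G)*(-5) = (-38/106 + 12)*(-5) = (-38*1/106 + 12)*(-5) = (-19/53 + 12)*(-5) = (617/53)*(-5) = -3085/53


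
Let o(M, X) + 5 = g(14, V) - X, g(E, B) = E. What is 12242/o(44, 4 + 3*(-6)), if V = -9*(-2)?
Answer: 12242/23 ≈ 532.26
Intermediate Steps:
V = 18
o(M, X) = 9 - X (o(M, X) = -5 + (14 - X) = 9 - X)
12242/o(44, 4 + 3*(-6)) = 12242/(9 - (4 + 3*(-6))) = 12242/(9 - (4 - 18)) = 12242/(9 - 1*(-14)) = 12242/(9 + 14) = 12242/23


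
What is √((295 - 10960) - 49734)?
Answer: 3*I*√6711 ≈ 245.76*I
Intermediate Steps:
√((295 - 10960) - 49734) = √(-10665 - 49734) = √(-60399) = 3*I*√6711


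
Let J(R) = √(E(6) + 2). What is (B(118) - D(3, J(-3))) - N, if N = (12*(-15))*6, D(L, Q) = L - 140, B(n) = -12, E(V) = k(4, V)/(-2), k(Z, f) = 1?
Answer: 1205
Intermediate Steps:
E(V) = -½ (E(V) = 1/(-2) = 1*(-½) = -½)
J(R) = √6/2 (J(R) = √(-½ + 2) = √(3/2) = √6/2)
D(L, Q) = -140 + L
N = -1080 (N = -180*6 = -1080)
(B(118) - D(3, J(-3))) - N = (-12 - (-140 + 3)) - 1*(-1080) = (-12 - 1*(-137)) + 1080 = (-12 + 137) + 1080 = 125 + 1080 = 1205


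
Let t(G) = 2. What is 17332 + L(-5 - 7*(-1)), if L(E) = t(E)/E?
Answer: 17333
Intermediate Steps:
L(E) = 2/E
17332 + L(-5 - 7*(-1)) = 17332 + 2/(-5 - 7*(-1)) = 17332 + 2/(-5 + 7) = 17332 + 2/2 = 17332 + 2*(½) = 17332 + 1 = 17333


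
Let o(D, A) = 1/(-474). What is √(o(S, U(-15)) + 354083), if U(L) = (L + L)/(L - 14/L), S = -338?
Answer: √79553951634/474 ≈ 595.05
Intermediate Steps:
U(L) = 2*L/(L - 14/L) (U(L) = (2*L)/(L - 14/L) = 2*L/(L - 14/L))
o(D, A) = -1/474
√(o(S, U(-15)) + 354083) = √(-1/474 + 354083) = √(167835341/474) = √79553951634/474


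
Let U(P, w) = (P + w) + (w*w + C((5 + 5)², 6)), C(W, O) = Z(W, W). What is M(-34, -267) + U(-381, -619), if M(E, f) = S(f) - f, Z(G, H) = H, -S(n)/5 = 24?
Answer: 382408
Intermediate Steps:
S(n) = -120 (S(n) = -5*24 = -120)
C(W, O) = W
M(E, f) = -120 - f
U(P, w) = 100 + P + w + w² (U(P, w) = (P + w) + (w*w + (5 + 5)²) = (P + w) + (w² + 10²) = (P + w) + (w² + 100) = (P + w) + (100 + w²) = 100 + P + w + w²)
M(-34, -267) + U(-381, -619) = (-120 - 1*(-267)) + (100 - 381 - 619 + (-619)²) = (-120 + 267) + (100 - 381 - 619 + 383161) = 147 + 382261 = 382408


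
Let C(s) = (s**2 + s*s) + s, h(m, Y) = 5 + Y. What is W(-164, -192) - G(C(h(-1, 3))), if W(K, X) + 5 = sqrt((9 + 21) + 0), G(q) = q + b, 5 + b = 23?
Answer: -159 + sqrt(30) ≈ -153.52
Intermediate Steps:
b = 18 (b = -5 + 23 = 18)
C(s) = s + 2*s**2 (C(s) = (s**2 + s**2) + s = 2*s**2 + s = s + 2*s**2)
G(q) = 18 + q (G(q) = q + 18 = 18 + q)
W(K, X) = -5 + sqrt(30) (W(K, X) = -5 + sqrt((9 + 21) + 0) = -5 + sqrt(30 + 0) = -5 + sqrt(30))
W(-164, -192) - G(C(h(-1, 3))) = (-5 + sqrt(30)) - (18 + (5 + 3)*(1 + 2*(5 + 3))) = (-5 + sqrt(30)) - (18 + 8*(1 + 2*8)) = (-5 + sqrt(30)) - (18 + 8*(1 + 16)) = (-5 + sqrt(30)) - (18 + 8*17) = (-5 + sqrt(30)) - (18 + 136) = (-5 + sqrt(30)) - 1*154 = (-5 + sqrt(30)) - 154 = -159 + sqrt(30)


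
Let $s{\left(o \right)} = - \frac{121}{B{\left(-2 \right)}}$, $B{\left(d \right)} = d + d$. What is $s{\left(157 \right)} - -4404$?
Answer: $\frac{17737}{4} \approx 4434.3$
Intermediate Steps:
$B{\left(d \right)} = 2 d$
$s{\left(o \right)} = \frac{121}{4}$ ($s{\left(o \right)} = - \frac{121}{2 \left(-2\right)} = - \frac{121}{-4} = \left(-121\right) \left(- \frac{1}{4}\right) = \frac{121}{4}$)
$s{\left(157 \right)} - -4404 = \frac{121}{4} - -4404 = \frac{121}{4} + 4404 = \frac{17737}{4}$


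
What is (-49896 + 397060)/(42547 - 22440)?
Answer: 347164/20107 ≈ 17.266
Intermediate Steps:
(-49896 + 397060)/(42547 - 22440) = 347164/20107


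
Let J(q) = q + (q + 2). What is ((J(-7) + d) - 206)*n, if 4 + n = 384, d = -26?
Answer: -92720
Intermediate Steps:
J(q) = 2 + 2*q (J(q) = q + (2 + q) = 2 + 2*q)
n = 380 (n = -4 + 384 = 380)
((J(-7) + d) - 206)*n = (((2 + 2*(-7)) - 26) - 206)*380 = (((2 - 14) - 26) - 206)*380 = ((-12 - 26) - 206)*380 = (-38 - 206)*380 = -244*380 = -92720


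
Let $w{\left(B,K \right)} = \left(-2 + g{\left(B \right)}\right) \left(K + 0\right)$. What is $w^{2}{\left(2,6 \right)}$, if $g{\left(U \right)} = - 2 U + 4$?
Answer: $144$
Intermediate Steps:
$g{\left(U \right)} = 4 - 2 U$
$w{\left(B,K \right)} = K \left(2 - 2 B\right)$ ($w{\left(B,K \right)} = \left(-2 - \left(-4 + 2 B\right)\right) \left(K + 0\right) = \left(2 - 2 B\right) K = K \left(2 - 2 B\right)$)
$w^{2}{\left(2,6 \right)} = \left(2 \cdot 6 \left(1 - 2\right)\right)^{2} = \left(2 \cdot 6 \left(-1\right)\right)^{2} = \left(-12\right)^{2} = 144$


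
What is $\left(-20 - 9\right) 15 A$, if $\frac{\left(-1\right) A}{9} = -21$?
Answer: $-82215$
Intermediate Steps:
$A = 189$ ($A = \left(-9\right) \left(-21\right) = 189$)
$\left(-20 - 9\right) 15 A = \left(-20 - 9\right) 15 \cdot 189 = \left(-29\right) 15 \cdot 189 = \left(-435\right) 189 = -82215$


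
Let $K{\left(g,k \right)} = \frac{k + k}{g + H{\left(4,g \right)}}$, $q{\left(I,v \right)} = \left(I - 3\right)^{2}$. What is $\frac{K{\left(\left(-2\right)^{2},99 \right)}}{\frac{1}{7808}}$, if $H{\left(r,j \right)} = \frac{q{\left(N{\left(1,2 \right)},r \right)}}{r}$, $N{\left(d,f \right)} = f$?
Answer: $\frac{6183936}{17} \approx 3.6376 \cdot 10^{5}$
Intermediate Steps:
$q{\left(I,v \right)} = \left(-3 + I\right)^{2}$
$H{\left(r,j \right)} = \frac{1}{r}$ ($H{\left(r,j \right)} = \frac{\left(-3 + 2\right)^{2}}{r} = \frac{\left(-1\right)^{2}}{r} = 1 \frac{1}{r} = \frac{1}{r}$)
$K{\left(g,k \right)} = \frac{2 k}{\frac{1}{4} + g}$ ($K{\left(g,k \right)} = \frac{k + k}{g + \frac{1}{4}} = \frac{2 k}{g + \frac{1}{4}} = \frac{2 k}{\frac{1}{4} + g}$)
$\frac{K{\left(\left(-2\right)^{2},99 \right)}}{\frac{1}{7808}} = \frac{8 \cdot 99 \frac{1}{1 + 4 \left(-2\right)^{2}}}{\frac{1}{7808}} = 8 \cdot 99 \frac{1}{1 + 4 \cdot 4} \frac{1}{\frac{1}{7808}} = 8 \cdot 99 \frac{1}{1 + 16} \cdot 7808 = 8 \cdot 99 \cdot \frac{1}{17} \cdot 7808 = \frac{792}{17} \cdot 7808 = \frac{6183936}{17}$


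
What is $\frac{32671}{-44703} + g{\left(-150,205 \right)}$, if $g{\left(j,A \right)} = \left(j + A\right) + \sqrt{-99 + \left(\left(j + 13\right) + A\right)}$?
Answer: $\frac{2425994}{44703} + i \sqrt{31} \approx 54.269 + 5.5678 i$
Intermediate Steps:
$g{\left(j,A \right)} = A + j + \sqrt{-86 + A + j}$ ($g{\left(j,A \right)} = \left(A + j\right) + \sqrt{-99 + \left(\left(13 + j\right) + A\right)} = \left(A + j\right) + \sqrt{-99 + \left(13 + A + j\right)} = \left(A + j\right) + \sqrt{-86 + A + j} = A + j + \sqrt{-86 + A + j}$)
$\frac{32671}{-44703} + g{\left(-150,205 \right)} = \frac{32671}{-44703} + \left(205 - 150 + \sqrt{-86 + 205 - 150}\right) = 32671 \left(- \frac{1}{44703}\right) + \left(205 - 150 + \sqrt{-31}\right) = - \frac{32671}{44703} + \left(205 - 150 + i \sqrt{31}\right) = - \frac{32671}{44703} + \left(55 + i \sqrt{31}\right) = \frac{2425994}{44703} + i \sqrt{31}$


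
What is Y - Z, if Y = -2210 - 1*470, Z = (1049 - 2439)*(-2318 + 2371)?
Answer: 70990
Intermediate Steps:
Z = -73670 (Z = -1390*53 = -73670)
Y = -2680 (Y = -2210 - 470 = -2680)
Y - Z = -2680 - 1*(-73670) = -2680 + 73670 = 70990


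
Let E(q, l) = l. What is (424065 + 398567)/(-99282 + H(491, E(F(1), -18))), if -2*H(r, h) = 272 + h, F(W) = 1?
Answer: -822632/99409 ≈ -8.2752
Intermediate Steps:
H(r, h) = -136 - h/2 (H(r, h) = -(272 + h)/2 = -136 - h/2)
(424065 + 398567)/(-99282 + H(491, E(F(1), -18))) = (424065 + 398567)/(-99282 + (-136 - ½*(-18))) = 822632/(-99282 + (-136 + 9)) = 822632/(-99282 - 127) = 822632/(-99409) = 822632*(-1/99409) = -822632/99409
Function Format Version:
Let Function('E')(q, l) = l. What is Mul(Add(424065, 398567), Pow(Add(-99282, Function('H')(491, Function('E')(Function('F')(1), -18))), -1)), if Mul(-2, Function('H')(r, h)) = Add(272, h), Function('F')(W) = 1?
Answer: Rational(-822632, 99409) ≈ -8.2752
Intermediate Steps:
Function('H')(r, h) = Add(-136, Mul(Rational(-1, 2), h)) (Function('H')(r, h) = Mul(Rational(-1, 2), Add(272, h)) = Add(-136, Mul(Rational(-1, 2), h)))
Mul(Add(424065, 398567), Pow(Add(-99282, Function('H')(491, Function('E')(Function('F')(1), -18))), -1)) = Mul(Add(424065, 398567), Pow(Add(-99282, Add(-136, Mul(Rational(-1, 2), -18))), -1)) = Mul(822632, Pow(Add(-99282, Add(-136, 9)), -1)) = Mul(822632, Pow(Add(-99282, -127), -1)) = Mul(822632, Pow(-99409, -1)) = Mul(822632, Rational(-1, 99409)) = Rational(-822632, 99409)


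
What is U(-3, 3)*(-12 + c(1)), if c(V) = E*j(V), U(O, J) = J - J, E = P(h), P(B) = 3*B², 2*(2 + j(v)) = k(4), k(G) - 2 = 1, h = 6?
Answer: 0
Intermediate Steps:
k(G) = 3 (k(G) = 2 + 1 = 3)
j(v) = -½ (j(v) = -2 + (½)*3 = -2 + 3/2 = -½)
E = 108 (E = 3*6² = 3*36 = 108)
U(O, J) = 0
c(V) = -54 (c(V) = 108*(-½) = -54)
U(-3, 3)*(-12 + c(1)) = 0*(-12 - 54) = 0*(-66) = 0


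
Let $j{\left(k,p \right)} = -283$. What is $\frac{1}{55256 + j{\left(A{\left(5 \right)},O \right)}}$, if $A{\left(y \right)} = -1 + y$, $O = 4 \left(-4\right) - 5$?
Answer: $\frac{1}{54973} \approx 1.8191 \cdot 10^{-5}$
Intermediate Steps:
$O = -21$ ($O = -16 - 5 = -21$)
$\frac{1}{55256 + j{\left(A{\left(5 \right)},O \right)}} = \frac{1}{55256 - 283} = \frac{1}{54973}$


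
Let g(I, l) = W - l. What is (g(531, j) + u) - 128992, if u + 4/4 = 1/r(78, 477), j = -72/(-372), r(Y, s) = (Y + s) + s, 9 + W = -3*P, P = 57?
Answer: -4132508777/31992 ≈ -1.2917e+5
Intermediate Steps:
W = -180 (W = -9 - 3*57 = -9 - 171 = -180)
r(Y, s) = Y + 2*s
j = 6/31 (j = -72*(-1/372) = 6/31 ≈ 0.19355)
u = -1031/1032 (u = -1 + 1/(78 + 2*477) = -1 + 1/(78 + 954) = -1 + 1/1032 = -1031/1032 ≈ -0.99903)
g(I, l) = -180 - l
(g(531, j) + u) - 128992 = ((-180 - 1*6/31) - 1031/1032) - 128992 = ((-180 - 6/31) - 1031/1032) - 128992 = (-5586/31 - 1031/1032) - 128992 = -5796713/31992 - 128992 = -4132508777/31992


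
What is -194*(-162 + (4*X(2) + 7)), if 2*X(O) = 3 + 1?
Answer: 28518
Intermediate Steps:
X(O) = 2 (X(O) = (3 + 1)/2 = (½)*4 = 2)
-194*(-162 + (4*X(2) + 7)) = -194*(-162 + (4*2 + 7)) = -194*(-162 + (8 + 7)) = -194*(-162 + 15) = -194*(-147) = 28518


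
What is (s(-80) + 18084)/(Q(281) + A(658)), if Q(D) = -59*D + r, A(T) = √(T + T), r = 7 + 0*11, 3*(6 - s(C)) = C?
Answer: -75057350/68657467 - 27175*√329/205972401 ≈ -1.0956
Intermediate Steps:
s(C) = 6 - C/3
r = 7 (r = 7 + 0 = 7)
A(T) = √2*√T (A(T) = √(2*T) = √2*√T)
Q(D) = 7 - 59*D (Q(D) = -59*D + 7 = 7 - 59*D)
(s(-80) + 18084)/(Q(281) + A(658)) = ((6 - ⅓*(-80)) + 18084)/((7 - 59*281) + √2*√658) = ((6 + 80/3) + 18084)/((7 - 16579) + 2*√329) = (98/3 + 18084)/(-16572 + 2*√329) = 54350/(3*(-16572 + 2*√329))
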